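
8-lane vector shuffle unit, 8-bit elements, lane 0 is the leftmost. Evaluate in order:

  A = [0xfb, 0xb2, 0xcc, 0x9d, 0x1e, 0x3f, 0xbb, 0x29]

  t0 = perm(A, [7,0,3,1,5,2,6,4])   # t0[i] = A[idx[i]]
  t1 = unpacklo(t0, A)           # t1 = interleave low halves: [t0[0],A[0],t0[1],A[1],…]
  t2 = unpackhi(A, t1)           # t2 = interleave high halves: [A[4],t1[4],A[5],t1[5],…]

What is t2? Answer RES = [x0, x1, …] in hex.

RES = [0x1e, 0x9d, 0x3f, 0xcc, 0xbb, 0xb2, 0x29, 0x9d]

t0 = [0x29, 0xfb, 0x9d, 0xb2, 0x3f, 0xcc, 0xbb, 0x1e]
t1 = [0x29, 0xfb, 0xfb, 0xb2, 0x9d, 0xcc, 0xb2, 0x9d]
t2 = [0x1e, 0x9d, 0x3f, 0xcc, 0xbb, 0xb2, 0x29, 0x9d]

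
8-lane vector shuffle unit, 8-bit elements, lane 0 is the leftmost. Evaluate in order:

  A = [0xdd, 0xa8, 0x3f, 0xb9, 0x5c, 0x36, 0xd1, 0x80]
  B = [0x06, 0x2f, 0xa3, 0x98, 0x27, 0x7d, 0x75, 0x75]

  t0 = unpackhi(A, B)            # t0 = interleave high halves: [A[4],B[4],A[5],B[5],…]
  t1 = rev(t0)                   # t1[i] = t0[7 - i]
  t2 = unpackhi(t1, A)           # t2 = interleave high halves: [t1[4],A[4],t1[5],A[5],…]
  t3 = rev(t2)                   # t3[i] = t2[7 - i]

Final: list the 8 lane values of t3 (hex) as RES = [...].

t0 = [0x5c, 0x27, 0x36, 0x7d, 0xd1, 0x75, 0x80, 0x75]
t1 = [0x75, 0x80, 0x75, 0xd1, 0x7d, 0x36, 0x27, 0x5c]
t2 = [0x7d, 0x5c, 0x36, 0x36, 0x27, 0xd1, 0x5c, 0x80]
t3 = [0x80, 0x5c, 0xd1, 0x27, 0x36, 0x36, 0x5c, 0x7d]

RES = [0x80, 0x5c, 0xd1, 0x27, 0x36, 0x36, 0x5c, 0x7d]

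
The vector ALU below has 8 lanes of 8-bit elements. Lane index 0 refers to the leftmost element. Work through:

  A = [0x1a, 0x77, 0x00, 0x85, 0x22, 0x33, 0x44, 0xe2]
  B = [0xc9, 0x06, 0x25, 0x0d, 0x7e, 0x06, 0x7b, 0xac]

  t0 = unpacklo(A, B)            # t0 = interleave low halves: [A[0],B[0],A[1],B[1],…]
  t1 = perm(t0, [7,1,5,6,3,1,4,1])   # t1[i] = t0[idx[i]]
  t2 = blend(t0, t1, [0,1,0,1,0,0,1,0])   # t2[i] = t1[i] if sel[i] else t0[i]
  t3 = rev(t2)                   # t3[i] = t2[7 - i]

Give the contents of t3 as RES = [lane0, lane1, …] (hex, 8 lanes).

  t0: 1a c9 77 06 00 25 85 0d
  t1: 0d c9 25 85 06 c9 00 c9
  t2: 1a c9 77 85 00 25 00 0d
  t3: 0d 00 25 00 85 77 c9 1a

RES = [0x0d, 0x00, 0x25, 0x00, 0x85, 0x77, 0xc9, 0x1a]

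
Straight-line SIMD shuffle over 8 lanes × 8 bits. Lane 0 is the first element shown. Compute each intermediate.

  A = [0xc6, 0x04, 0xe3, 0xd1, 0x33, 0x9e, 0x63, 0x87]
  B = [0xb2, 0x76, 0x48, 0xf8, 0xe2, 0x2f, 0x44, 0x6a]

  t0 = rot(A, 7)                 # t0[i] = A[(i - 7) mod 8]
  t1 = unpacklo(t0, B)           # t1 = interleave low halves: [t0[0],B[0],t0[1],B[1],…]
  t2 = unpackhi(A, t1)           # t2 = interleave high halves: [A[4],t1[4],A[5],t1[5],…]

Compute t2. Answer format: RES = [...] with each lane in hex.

RES = [ 0x33  0xd1  0x9e  0x48  0x63  0x33  0x87  0xf8 ]

t0 = [0x04, 0xe3, 0xd1, 0x33, 0x9e, 0x63, 0x87, 0xc6]
t1 = [0x04, 0xb2, 0xe3, 0x76, 0xd1, 0x48, 0x33, 0xf8]
t2 = [0x33, 0xd1, 0x9e, 0x48, 0x63, 0x33, 0x87, 0xf8]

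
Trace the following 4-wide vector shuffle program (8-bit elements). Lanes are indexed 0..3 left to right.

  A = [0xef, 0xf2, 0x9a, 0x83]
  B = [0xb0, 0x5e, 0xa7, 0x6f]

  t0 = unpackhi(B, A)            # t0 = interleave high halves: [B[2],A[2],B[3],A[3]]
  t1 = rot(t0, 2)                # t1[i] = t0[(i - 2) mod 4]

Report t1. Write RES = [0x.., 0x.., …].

RES = [0x6f, 0x83, 0xa7, 0x9a]

t0 = [0xa7, 0x9a, 0x6f, 0x83]
t1 = [0x6f, 0x83, 0xa7, 0x9a]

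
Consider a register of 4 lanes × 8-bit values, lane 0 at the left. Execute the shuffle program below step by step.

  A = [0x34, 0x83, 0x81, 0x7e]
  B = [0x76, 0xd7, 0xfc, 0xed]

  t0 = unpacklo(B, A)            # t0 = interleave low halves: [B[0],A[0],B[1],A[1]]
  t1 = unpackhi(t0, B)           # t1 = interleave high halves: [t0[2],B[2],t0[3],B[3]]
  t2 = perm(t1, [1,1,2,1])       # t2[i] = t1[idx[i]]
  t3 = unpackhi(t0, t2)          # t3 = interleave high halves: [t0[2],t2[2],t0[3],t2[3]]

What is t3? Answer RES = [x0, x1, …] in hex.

  t0: 76 34 d7 83
  t1: d7 fc 83 ed
  t2: fc fc 83 fc
  t3: d7 83 83 fc

RES = [ 0xd7  0x83  0x83  0xfc ]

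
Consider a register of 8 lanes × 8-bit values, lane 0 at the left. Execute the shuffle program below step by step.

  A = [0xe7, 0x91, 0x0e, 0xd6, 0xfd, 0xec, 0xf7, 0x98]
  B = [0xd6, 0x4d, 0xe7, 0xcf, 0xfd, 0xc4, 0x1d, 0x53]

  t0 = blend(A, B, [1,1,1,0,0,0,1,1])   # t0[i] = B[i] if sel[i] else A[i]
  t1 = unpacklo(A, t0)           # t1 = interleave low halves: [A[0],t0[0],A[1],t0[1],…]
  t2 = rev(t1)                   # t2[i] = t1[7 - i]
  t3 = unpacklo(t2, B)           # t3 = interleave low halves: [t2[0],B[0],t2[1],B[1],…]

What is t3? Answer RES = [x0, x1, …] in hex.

RES = [0xd6, 0xd6, 0xd6, 0x4d, 0xe7, 0xe7, 0x0e, 0xcf]

→ t0 |d6|4d|e7|d6|fd|ec|1d|53|
→ t1 |e7|d6|91|4d|0e|e7|d6|d6|
→ t2 |d6|d6|e7|0e|4d|91|d6|e7|
→ t3 |d6|d6|d6|4d|e7|e7|0e|cf|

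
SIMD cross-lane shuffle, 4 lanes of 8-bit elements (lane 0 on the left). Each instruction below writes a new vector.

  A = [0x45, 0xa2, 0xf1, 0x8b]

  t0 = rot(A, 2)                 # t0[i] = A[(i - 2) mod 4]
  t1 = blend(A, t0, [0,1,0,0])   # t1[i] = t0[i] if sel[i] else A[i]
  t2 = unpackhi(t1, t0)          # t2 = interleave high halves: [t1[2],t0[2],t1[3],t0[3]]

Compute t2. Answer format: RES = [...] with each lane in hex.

RES = [ 0xf1  0x45  0x8b  0xa2 ]

  t0: f1 8b 45 a2
  t1: 45 8b f1 8b
  t2: f1 45 8b a2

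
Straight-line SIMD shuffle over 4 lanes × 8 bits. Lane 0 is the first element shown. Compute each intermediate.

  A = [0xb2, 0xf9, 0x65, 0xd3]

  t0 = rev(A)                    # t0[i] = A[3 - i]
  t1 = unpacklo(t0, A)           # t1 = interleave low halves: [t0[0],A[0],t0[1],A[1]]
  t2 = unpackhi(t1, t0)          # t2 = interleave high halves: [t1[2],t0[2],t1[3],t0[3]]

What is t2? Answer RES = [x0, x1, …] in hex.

RES = [0x65, 0xf9, 0xf9, 0xb2]

  t0: d3 65 f9 b2
  t1: d3 b2 65 f9
  t2: 65 f9 f9 b2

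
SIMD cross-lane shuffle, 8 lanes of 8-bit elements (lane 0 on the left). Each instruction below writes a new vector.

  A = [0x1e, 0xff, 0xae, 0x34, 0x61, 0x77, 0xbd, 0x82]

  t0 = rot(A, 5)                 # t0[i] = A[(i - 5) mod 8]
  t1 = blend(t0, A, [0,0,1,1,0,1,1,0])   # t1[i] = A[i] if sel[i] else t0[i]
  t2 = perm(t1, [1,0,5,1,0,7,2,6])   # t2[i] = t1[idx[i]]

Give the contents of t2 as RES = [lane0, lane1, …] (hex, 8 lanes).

RES = [0x61, 0x34, 0x77, 0x61, 0x34, 0xae, 0xae, 0xbd]

  t0: 34 61 77 bd 82 1e ff ae
  t1: 34 61 ae 34 82 77 bd ae
  t2: 61 34 77 61 34 ae ae bd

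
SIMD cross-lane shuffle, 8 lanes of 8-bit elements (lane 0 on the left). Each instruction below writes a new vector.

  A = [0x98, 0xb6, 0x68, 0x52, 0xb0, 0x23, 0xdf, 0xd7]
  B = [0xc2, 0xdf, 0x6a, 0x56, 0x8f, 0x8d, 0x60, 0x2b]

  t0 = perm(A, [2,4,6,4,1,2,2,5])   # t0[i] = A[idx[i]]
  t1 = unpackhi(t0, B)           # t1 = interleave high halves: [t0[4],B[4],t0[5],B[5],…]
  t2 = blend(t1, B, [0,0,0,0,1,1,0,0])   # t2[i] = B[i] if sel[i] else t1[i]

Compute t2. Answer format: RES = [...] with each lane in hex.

RES = [ 0xb6  0x8f  0x68  0x8d  0x8f  0x8d  0x23  0x2b ]

  t0: 68 b0 df b0 b6 68 68 23
  t1: b6 8f 68 8d 68 60 23 2b
  t2: b6 8f 68 8d 8f 8d 23 2b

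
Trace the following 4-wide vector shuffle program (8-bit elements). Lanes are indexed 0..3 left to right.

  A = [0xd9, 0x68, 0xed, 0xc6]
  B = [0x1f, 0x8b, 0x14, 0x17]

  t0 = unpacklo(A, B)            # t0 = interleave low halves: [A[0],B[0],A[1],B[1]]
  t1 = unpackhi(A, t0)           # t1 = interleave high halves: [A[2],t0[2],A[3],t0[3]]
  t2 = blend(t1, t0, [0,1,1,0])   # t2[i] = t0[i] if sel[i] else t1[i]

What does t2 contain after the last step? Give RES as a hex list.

t0 = [0xd9, 0x1f, 0x68, 0x8b]
t1 = [0xed, 0x68, 0xc6, 0x8b]
t2 = [0xed, 0x1f, 0x68, 0x8b]

RES = [0xed, 0x1f, 0x68, 0x8b]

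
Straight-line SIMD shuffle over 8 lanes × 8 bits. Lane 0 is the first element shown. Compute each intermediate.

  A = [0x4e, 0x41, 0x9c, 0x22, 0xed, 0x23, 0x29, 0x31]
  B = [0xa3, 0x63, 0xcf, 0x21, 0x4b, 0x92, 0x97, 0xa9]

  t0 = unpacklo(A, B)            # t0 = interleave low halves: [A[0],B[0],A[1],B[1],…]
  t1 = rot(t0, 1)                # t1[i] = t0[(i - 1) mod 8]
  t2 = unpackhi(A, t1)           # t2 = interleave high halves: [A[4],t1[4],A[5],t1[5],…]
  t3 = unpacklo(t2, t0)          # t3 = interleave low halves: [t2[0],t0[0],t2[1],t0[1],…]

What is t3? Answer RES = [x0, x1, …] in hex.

RES = [0xed, 0x4e, 0x63, 0xa3, 0x23, 0x41, 0x9c, 0x63]

t0 = [0x4e, 0xa3, 0x41, 0x63, 0x9c, 0xcf, 0x22, 0x21]
t1 = [0x21, 0x4e, 0xa3, 0x41, 0x63, 0x9c, 0xcf, 0x22]
t2 = [0xed, 0x63, 0x23, 0x9c, 0x29, 0xcf, 0x31, 0x22]
t3 = [0xed, 0x4e, 0x63, 0xa3, 0x23, 0x41, 0x9c, 0x63]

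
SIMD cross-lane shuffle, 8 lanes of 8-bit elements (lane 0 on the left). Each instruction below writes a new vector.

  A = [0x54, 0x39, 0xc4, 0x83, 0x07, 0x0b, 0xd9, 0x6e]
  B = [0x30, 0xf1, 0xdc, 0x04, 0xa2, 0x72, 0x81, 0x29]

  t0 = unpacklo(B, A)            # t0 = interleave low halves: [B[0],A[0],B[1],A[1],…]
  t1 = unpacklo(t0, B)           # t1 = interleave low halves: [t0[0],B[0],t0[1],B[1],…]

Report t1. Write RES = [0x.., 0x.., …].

  t0: 30 54 f1 39 dc c4 04 83
  t1: 30 30 54 f1 f1 dc 39 04

RES = [ 0x30  0x30  0x54  0xf1  0xf1  0xdc  0x39  0x04 ]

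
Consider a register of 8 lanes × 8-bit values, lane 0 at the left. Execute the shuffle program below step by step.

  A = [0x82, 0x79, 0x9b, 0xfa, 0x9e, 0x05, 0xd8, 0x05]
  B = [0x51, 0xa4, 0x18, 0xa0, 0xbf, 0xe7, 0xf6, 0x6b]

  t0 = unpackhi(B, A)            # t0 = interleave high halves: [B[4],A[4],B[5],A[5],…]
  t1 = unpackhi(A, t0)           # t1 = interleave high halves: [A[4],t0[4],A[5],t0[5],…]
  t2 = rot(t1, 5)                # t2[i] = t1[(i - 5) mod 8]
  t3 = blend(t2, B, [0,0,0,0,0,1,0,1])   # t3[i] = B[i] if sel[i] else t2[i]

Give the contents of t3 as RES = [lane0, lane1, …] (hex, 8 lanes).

  t0: bf 9e e7 05 f6 d8 6b 05
  t1: 9e f6 05 d8 d8 6b 05 05
  t2: d8 d8 6b 05 05 9e f6 05
  t3: d8 d8 6b 05 05 e7 f6 6b

RES = [0xd8, 0xd8, 0x6b, 0x05, 0x05, 0xe7, 0xf6, 0x6b]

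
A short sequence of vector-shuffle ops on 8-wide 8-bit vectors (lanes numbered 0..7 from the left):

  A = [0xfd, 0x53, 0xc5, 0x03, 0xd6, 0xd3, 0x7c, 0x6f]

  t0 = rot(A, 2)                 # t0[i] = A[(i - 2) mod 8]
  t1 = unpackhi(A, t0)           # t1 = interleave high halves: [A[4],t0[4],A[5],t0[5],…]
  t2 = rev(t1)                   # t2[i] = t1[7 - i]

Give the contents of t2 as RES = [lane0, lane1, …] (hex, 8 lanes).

  t0: 7c 6f fd 53 c5 03 d6 d3
  t1: d6 c5 d3 03 7c d6 6f d3
  t2: d3 6f d6 7c 03 d3 c5 d6

RES = [0xd3, 0x6f, 0xd6, 0x7c, 0x03, 0xd3, 0xc5, 0xd6]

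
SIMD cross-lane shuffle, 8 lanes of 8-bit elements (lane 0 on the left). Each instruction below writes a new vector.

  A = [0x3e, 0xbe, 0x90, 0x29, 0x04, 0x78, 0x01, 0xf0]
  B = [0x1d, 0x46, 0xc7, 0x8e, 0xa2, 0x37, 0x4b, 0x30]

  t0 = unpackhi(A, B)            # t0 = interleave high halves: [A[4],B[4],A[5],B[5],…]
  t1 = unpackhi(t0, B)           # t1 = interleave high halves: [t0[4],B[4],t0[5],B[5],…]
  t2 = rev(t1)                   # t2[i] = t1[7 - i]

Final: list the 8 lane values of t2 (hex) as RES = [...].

  t0: 04 a2 78 37 01 4b f0 30
  t1: 01 a2 4b 37 f0 4b 30 30
  t2: 30 30 4b f0 37 4b a2 01

RES = [ 0x30  0x30  0x4b  0xf0  0x37  0x4b  0xa2  0x01 ]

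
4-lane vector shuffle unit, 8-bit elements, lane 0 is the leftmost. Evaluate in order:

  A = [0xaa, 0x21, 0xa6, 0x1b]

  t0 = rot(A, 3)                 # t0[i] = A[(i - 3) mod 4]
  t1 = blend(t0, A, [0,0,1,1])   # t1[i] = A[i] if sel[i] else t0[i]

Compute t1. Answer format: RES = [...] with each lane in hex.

RES = [0x21, 0xa6, 0xa6, 0x1b]

→ t0 |21|a6|1b|aa|
→ t1 |21|a6|a6|1b|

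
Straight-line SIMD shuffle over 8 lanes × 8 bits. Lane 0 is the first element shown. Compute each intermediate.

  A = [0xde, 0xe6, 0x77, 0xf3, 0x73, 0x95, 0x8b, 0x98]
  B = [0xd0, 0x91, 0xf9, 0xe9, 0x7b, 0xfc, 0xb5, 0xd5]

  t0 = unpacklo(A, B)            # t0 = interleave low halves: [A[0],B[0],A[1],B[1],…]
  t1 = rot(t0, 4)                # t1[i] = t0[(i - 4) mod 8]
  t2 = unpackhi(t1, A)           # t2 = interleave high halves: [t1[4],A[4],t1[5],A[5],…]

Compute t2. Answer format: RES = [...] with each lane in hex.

RES = [ 0xde  0x73  0xd0  0x95  0xe6  0x8b  0x91  0x98 ]

→ t0 |de|d0|e6|91|77|f9|f3|e9|
→ t1 |77|f9|f3|e9|de|d0|e6|91|
→ t2 |de|73|d0|95|e6|8b|91|98|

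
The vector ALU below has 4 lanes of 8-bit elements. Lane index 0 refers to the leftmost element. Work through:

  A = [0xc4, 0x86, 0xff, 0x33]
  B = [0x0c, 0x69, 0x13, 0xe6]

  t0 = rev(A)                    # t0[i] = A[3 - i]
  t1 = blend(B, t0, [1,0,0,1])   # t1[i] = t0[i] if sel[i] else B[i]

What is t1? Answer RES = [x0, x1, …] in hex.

t0 = [0x33, 0xff, 0x86, 0xc4]
t1 = [0x33, 0x69, 0x13, 0xc4]

RES = [ 0x33  0x69  0x13  0xc4 ]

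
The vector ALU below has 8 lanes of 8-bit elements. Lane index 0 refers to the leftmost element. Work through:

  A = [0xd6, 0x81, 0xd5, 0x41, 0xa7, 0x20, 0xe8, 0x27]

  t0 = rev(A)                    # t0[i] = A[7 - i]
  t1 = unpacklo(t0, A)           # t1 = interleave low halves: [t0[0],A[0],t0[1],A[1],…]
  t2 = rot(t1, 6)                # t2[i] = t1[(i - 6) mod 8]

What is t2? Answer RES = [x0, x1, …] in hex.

RES = [0xe8, 0x81, 0x20, 0xd5, 0xa7, 0x41, 0x27, 0xd6]

t0 = [0x27, 0xe8, 0x20, 0xa7, 0x41, 0xd5, 0x81, 0xd6]
t1 = [0x27, 0xd6, 0xe8, 0x81, 0x20, 0xd5, 0xa7, 0x41]
t2 = [0xe8, 0x81, 0x20, 0xd5, 0xa7, 0x41, 0x27, 0xd6]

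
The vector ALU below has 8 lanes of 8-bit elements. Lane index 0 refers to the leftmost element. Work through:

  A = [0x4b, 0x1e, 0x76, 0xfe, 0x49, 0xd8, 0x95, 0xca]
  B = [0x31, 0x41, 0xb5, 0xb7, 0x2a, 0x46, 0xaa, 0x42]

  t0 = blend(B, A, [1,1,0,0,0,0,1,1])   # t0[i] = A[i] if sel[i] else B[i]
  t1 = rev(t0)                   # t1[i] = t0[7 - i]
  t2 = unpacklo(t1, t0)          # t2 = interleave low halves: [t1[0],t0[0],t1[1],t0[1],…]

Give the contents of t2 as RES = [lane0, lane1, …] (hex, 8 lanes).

t0 = [0x4b, 0x1e, 0xb5, 0xb7, 0x2a, 0x46, 0x95, 0xca]
t1 = [0xca, 0x95, 0x46, 0x2a, 0xb7, 0xb5, 0x1e, 0x4b]
t2 = [0xca, 0x4b, 0x95, 0x1e, 0x46, 0xb5, 0x2a, 0xb7]

RES = [0xca, 0x4b, 0x95, 0x1e, 0x46, 0xb5, 0x2a, 0xb7]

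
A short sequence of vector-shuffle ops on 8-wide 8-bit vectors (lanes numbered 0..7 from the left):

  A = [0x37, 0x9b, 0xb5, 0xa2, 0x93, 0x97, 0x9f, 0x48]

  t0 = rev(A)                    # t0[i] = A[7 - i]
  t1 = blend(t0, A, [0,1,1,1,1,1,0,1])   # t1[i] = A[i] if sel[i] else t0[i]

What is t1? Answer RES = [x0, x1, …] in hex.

t0 = [0x48, 0x9f, 0x97, 0x93, 0xa2, 0xb5, 0x9b, 0x37]
t1 = [0x48, 0x9b, 0xb5, 0xa2, 0x93, 0x97, 0x9b, 0x48]

RES = [0x48, 0x9b, 0xb5, 0xa2, 0x93, 0x97, 0x9b, 0x48]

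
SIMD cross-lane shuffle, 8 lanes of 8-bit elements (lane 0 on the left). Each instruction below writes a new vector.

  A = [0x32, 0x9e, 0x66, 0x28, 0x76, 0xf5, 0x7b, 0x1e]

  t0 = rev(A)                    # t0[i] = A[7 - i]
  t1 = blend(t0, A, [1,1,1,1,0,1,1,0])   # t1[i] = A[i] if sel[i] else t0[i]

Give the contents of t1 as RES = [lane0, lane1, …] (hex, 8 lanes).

  t0: 1e 7b f5 76 28 66 9e 32
  t1: 32 9e 66 28 28 f5 7b 32

RES = [ 0x32  0x9e  0x66  0x28  0x28  0xf5  0x7b  0x32 ]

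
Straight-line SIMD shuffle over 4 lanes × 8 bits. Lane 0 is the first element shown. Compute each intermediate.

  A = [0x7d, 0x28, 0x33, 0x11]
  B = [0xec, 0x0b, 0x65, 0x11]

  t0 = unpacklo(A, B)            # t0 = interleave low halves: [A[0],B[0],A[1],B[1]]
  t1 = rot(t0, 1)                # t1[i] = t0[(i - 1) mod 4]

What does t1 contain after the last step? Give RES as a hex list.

RES = [0x0b, 0x7d, 0xec, 0x28]

  t0: 7d ec 28 0b
  t1: 0b 7d ec 28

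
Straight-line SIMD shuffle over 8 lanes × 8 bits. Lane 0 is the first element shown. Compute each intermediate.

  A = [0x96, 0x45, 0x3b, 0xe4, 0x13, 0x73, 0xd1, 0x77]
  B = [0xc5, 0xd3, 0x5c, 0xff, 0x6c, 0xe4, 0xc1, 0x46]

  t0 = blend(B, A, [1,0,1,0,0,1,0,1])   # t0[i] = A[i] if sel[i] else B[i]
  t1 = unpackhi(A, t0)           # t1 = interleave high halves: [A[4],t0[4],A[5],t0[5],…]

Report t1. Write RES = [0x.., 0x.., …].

t0 = [0x96, 0xd3, 0x3b, 0xff, 0x6c, 0x73, 0xc1, 0x77]
t1 = [0x13, 0x6c, 0x73, 0x73, 0xd1, 0xc1, 0x77, 0x77]

RES = [0x13, 0x6c, 0x73, 0x73, 0xd1, 0xc1, 0x77, 0x77]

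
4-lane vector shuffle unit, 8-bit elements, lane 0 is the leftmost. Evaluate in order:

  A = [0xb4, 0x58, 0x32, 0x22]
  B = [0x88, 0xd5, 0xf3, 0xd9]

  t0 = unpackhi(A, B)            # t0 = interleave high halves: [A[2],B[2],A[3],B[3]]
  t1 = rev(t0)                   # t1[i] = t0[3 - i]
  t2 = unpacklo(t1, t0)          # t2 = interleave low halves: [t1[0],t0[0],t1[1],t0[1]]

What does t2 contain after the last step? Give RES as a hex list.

  t0: 32 f3 22 d9
  t1: d9 22 f3 32
  t2: d9 32 22 f3

RES = [ 0xd9  0x32  0x22  0xf3 ]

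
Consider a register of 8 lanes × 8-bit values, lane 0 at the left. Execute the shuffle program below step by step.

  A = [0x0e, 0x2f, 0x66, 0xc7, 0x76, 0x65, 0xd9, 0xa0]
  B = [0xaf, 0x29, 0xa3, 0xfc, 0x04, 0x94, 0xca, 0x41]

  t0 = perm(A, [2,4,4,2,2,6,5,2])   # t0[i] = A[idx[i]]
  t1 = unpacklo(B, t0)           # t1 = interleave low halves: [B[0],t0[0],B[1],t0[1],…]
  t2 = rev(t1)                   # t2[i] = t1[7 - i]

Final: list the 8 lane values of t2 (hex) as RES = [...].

RES = [0x66, 0xfc, 0x76, 0xa3, 0x76, 0x29, 0x66, 0xaf]

→ t0 |66|76|76|66|66|d9|65|66|
→ t1 |af|66|29|76|a3|76|fc|66|
→ t2 |66|fc|76|a3|76|29|66|af|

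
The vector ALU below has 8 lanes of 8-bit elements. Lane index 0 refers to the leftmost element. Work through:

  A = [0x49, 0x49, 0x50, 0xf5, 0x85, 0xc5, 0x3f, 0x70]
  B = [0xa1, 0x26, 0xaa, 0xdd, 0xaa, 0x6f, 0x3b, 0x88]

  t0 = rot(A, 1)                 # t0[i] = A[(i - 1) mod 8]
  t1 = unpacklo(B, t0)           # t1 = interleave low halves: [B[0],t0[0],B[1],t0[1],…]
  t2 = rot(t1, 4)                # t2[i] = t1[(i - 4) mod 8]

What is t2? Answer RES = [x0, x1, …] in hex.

RES = [0xaa, 0x49, 0xdd, 0x50, 0xa1, 0x70, 0x26, 0x49]

  t0: 70 49 49 50 f5 85 c5 3f
  t1: a1 70 26 49 aa 49 dd 50
  t2: aa 49 dd 50 a1 70 26 49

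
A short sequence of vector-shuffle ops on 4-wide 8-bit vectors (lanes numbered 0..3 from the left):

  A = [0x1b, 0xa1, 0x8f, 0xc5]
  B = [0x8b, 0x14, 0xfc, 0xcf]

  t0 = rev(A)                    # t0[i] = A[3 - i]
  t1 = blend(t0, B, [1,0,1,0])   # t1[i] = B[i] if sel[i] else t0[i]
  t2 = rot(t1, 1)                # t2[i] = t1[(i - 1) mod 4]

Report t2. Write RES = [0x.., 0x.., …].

→ t0 |c5|8f|a1|1b|
→ t1 |8b|8f|fc|1b|
→ t2 |1b|8b|8f|fc|

RES = [0x1b, 0x8b, 0x8f, 0xfc]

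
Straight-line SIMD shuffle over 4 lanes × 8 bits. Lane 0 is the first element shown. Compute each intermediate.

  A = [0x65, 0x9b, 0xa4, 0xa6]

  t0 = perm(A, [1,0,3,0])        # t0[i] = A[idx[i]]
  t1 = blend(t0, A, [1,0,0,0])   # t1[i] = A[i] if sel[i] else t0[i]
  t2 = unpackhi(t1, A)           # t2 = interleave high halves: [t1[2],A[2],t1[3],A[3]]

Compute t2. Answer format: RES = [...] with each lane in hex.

  t0: 9b 65 a6 65
  t1: 65 65 a6 65
  t2: a6 a4 65 a6

RES = [ 0xa6  0xa4  0x65  0xa6 ]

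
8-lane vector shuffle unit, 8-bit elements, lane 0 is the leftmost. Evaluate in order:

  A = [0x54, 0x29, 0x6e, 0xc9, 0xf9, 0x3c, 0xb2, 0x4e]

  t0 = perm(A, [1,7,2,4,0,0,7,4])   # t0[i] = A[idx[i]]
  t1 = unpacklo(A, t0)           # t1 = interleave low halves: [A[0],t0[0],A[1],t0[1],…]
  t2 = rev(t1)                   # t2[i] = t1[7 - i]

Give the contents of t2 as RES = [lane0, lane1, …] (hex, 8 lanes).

  t0: 29 4e 6e f9 54 54 4e f9
  t1: 54 29 29 4e 6e 6e c9 f9
  t2: f9 c9 6e 6e 4e 29 29 54

RES = [0xf9, 0xc9, 0x6e, 0x6e, 0x4e, 0x29, 0x29, 0x54]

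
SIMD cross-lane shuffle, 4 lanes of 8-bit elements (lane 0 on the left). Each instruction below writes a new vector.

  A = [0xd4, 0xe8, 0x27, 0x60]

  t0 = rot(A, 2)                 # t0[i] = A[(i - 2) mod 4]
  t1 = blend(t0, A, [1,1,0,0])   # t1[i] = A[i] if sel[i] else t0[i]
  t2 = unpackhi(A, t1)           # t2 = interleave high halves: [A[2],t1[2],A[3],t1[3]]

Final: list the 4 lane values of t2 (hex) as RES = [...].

→ t0 |27|60|d4|e8|
→ t1 |d4|e8|d4|e8|
→ t2 |27|d4|60|e8|

RES = [0x27, 0xd4, 0x60, 0xe8]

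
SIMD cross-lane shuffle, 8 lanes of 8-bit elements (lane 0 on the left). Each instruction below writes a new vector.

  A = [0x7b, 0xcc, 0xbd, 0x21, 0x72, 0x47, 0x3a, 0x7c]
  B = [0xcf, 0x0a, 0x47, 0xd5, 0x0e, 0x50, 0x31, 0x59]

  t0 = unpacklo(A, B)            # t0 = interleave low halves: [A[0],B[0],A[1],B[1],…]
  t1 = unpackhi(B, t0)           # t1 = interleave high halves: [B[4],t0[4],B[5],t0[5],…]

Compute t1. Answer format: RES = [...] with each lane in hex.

t0 = [0x7b, 0xcf, 0xcc, 0x0a, 0xbd, 0x47, 0x21, 0xd5]
t1 = [0x0e, 0xbd, 0x50, 0x47, 0x31, 0x21, 0x59, 0xd5]

RES = [0x0e, 0xbd, 0x50, 0x47, 0x31, 0x21, 0x59, 0xd5]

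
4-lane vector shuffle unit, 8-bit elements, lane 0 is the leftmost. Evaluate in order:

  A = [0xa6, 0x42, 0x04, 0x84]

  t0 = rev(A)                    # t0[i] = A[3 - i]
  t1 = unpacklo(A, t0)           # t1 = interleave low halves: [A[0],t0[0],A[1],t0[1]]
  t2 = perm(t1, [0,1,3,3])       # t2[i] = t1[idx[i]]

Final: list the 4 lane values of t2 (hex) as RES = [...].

  t0: 84 04 42 a6
  t1: a6 84 42 04
  t2: a6 84 04 04

RES = [ 0xa6  0x84  0x04  0x04 ]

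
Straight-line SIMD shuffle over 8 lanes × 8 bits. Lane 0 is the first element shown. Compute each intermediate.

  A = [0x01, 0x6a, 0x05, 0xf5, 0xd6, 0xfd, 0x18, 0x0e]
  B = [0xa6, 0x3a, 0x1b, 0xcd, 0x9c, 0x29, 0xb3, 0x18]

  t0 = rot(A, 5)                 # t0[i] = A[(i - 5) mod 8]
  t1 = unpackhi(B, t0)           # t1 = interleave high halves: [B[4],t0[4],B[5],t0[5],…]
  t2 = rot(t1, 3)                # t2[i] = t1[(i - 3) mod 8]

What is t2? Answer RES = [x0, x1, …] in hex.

RES = [0x6a, 0x18, 0x05, 0x9c, 0x0e, 0x29, 0x01, 0xb3]

t0 = [0xf5, 0xd6, 0xfd, 0x18, 0x0e, 0x01, 0x6a, 0x05]
t1 = [0x9c, 0x0e, 0x29, 0x01, 0xb3, 0x6a, 0x18, 0x05]
t2 = [0x6a, 0x18, 0x05, 0x9c, 0x0e, 0x29, 0x01, 0xb3]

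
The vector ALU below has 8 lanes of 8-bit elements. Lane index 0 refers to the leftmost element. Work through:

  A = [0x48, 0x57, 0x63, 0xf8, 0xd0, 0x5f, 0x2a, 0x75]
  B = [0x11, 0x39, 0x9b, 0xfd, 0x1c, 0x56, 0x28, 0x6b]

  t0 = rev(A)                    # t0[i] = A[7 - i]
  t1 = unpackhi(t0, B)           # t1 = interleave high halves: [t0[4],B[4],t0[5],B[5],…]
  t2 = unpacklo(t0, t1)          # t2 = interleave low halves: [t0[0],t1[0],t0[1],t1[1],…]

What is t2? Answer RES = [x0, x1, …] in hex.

RES = [ 0x75  0xf8  0x2a  0x1c  0x5f  0x63  0xd0  0x56 ]

t0 = [0x75, 0x2a, 0x5f, 0xd0, 0xf8, 0x63, 0x57, 0x48]
t1 = [0xf8, 0x1c, 0x63, 0x56, 0x57, 0x28, 0x48, 0x6b]
t2 = [0x75, 0xf8, 0x2a, 0x1c, 0x5f, 0x63, 0xd0, 0x56]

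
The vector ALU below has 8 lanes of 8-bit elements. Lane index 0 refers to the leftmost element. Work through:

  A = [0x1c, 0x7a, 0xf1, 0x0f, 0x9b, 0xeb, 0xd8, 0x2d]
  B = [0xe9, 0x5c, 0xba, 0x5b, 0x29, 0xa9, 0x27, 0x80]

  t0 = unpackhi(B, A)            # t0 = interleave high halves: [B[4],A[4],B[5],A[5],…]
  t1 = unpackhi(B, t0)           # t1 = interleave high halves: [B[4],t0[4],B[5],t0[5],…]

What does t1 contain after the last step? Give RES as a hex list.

→ t0 |29|9b|a9|eb|27|d8|80|2d|
→ t1 |29|27|a9|d8|27|80|80|2d|

RES = [0x29, 0x27, 0xa9, 0xd8, 0x27, 0x80, 0x80, 0x2d]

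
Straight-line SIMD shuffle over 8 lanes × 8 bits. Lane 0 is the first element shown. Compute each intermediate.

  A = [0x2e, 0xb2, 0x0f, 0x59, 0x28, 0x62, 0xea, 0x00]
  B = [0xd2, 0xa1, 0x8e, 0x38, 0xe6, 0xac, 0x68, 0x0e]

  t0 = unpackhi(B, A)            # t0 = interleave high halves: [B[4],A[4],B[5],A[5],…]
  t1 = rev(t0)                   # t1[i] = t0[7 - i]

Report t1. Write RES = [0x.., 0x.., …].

RES = [ 0x00  0x0e  0xea  0x68  0x62  0xac  0x28  0xe6 ]

t0 = [0xe6, 0x28, 0xac, 0x62, 0x68, 0xea, 0x0e, 0x00]
t1 = [0x00, 0x0e, 0xea, 0x68, 0x62, 0xac, 0x28, 0xe6]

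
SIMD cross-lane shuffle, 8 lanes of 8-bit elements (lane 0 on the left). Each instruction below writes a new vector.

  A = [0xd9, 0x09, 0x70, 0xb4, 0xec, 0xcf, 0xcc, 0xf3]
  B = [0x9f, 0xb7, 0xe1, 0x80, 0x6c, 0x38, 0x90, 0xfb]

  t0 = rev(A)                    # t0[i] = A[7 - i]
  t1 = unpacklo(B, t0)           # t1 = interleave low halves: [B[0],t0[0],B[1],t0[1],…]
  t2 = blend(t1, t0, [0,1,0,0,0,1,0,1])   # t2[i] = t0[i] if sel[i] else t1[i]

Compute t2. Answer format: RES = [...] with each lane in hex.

RES = [0x9f, 0xcc, 0xb7, 0xcc, 0xe1, 0x70, 0x80, 0xd9]

→ t0 |f3|cc|cf|ec|b4|70|09|d9|
→ t1 |9f|f3|b7|cc|e1|cf|80|ec|
→ t2 |9f|cc|b7|cc|e1|70|80|d9|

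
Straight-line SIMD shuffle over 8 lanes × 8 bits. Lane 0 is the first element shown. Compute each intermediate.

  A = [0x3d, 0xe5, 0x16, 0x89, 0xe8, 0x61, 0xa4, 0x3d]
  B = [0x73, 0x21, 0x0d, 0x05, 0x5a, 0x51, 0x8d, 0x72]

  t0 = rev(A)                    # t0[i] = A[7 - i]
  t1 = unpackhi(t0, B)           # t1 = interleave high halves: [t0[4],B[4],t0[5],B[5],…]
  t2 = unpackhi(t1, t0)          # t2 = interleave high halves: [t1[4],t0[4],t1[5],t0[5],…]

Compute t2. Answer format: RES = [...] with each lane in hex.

t0 = [0x3d, 0xa4, 0x61, 0xe8, 0x89, 0x16, 0xe5, 0x3d]
t1 = [0x89, 0x5a, 0x16, 0x51, 0xe5, 0x8d, 0x3d, 0x72]
t2 = [0xe5, 0x89, 0x8d, 0x16, 0x3d, 0xe5, 0x72, 0x3d]

RES = [0xe5, 0x89, 0x8d, 0x16, 0x3d, 0xe5, 0x72, 0x3d]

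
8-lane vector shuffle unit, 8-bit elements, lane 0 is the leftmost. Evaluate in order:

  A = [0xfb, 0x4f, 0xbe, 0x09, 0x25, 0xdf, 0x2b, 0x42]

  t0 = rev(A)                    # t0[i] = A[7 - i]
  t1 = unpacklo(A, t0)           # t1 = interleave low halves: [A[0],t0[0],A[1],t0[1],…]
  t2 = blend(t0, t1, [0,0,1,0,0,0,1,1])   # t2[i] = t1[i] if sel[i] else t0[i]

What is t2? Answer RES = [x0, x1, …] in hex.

  t0: 42 2b df 25 09 be 4f fb
  t1: fb 42 4f 2b be df 09 25
  t2: 42 2b 4f 25 09 be 09 25

RES = [0x42, 0x2b, 0x4f, 0x25, 0x09, 0xbe, 0x09, 0x25]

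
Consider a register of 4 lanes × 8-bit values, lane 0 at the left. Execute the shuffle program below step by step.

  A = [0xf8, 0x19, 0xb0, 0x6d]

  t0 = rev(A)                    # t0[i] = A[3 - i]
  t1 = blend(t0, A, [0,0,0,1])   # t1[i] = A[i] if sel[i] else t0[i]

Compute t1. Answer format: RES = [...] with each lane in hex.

RES = [ 0x6d  0xb0  0x19  0x6d ]

→ t0 |6d|b0|19|f8|
→ t1 |6d|b0|19|6d|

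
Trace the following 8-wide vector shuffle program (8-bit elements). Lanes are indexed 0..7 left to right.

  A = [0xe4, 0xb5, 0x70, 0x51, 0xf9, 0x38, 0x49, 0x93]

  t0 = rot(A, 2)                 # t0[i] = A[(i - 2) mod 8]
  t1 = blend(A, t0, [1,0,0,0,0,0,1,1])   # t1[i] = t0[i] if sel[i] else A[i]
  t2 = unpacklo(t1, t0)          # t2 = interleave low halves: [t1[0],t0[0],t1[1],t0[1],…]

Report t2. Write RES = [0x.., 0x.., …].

RES = [ 0x49  0x49  0xb5  0x93  0x70  0xe4  0x51  0xb5 ]

t0 = [0x49, 0x93, 0xe4, 0xb5, 0x70, 0x51, 0xf9, 0x38]
t1 = [0x49, 0xb5, 0x70, 0x51, 0xf9, 0x38, 0xf9, 0x38]
t2 = [0x49, 0x49, 0xb5, 0x93, 0x70, 0xe4, 0x51, 0xb5]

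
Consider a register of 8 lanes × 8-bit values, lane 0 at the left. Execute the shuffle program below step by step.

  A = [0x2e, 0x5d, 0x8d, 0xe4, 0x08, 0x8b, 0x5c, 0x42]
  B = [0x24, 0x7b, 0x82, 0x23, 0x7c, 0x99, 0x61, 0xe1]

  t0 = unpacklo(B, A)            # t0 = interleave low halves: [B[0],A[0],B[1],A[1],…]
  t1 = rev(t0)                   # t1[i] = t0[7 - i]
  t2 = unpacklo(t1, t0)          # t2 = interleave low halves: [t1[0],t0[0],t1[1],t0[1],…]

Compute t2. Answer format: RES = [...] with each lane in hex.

RES = [0xe4, 0x24, 0x23, 0x2e, 0x8d, 0x7b, 0x82, 0x5d]

t0 = [0x24, 0x2e, 0x7b, 0x5d, 0x82, 0x8d, 0x23, 0xe4]
t1 = [0xe4, 0x23, 0x8d, 0x82, 0x5d, 0x7b, 0x2e, 0x24]
t2 = [0xe4, 0x24, 0x23, 0x2e, 0x8d, 0x7b, 0x82, 0x5d]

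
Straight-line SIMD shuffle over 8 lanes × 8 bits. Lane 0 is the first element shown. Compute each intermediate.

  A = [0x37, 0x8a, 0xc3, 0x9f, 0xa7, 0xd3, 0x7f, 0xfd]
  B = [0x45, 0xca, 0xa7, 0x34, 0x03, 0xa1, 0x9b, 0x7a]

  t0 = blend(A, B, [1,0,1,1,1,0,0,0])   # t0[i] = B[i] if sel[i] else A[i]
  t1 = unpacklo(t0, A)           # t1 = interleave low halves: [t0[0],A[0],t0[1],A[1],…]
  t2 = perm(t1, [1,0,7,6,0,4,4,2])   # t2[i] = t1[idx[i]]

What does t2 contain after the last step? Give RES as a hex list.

RES = [0x37, 0x45, 0x9f, 0x34, 0x45, 0xa7, 0xa7, 0x8a]

t0 = [0x45, 0x8a, 0xa7, 0x34, 0x03, 0xd3, 0x7f, 0xfd]
t1 = [0x45, 0x37, 0x8a, 0x8a, 0xa7, 0xc3, 0x34, 0x9f]
t2 = [0x37, 0x45, 0x9f, 0x34, 0x45, 0xa7, 0xa7, 0x8a]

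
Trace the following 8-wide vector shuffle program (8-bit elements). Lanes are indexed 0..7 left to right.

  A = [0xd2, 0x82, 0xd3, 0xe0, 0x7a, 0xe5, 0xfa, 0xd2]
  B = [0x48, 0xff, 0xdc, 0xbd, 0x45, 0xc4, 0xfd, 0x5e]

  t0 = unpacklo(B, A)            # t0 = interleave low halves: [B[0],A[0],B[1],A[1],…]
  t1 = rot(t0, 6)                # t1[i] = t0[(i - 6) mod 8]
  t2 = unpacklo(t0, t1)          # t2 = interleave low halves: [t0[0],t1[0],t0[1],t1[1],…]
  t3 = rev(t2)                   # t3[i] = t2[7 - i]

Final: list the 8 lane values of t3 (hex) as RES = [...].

RES = [0xd3, 0x82, 0xdc, 0xff, 0x82, 0xd2, 0xff, 0x48]

  t0: 48 d2 ff 82 dc d3 bd e0
  t1: ff 82 dc d3 bd e0 48 d2
  t2: 48 ff d2 82 ff dc 82 d3
  t3: d3 82 dc ff 82 d2 ff 48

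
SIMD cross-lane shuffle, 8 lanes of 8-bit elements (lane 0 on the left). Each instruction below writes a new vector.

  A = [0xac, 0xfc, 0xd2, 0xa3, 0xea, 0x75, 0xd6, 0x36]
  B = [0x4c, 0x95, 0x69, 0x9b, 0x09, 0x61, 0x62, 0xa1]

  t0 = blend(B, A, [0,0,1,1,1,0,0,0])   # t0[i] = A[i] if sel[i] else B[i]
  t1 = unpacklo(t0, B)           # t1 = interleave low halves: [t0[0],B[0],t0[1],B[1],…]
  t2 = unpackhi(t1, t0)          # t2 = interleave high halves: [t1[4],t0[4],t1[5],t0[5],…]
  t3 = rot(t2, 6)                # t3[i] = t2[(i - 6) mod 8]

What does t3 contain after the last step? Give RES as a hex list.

RES = [ 0x69  0x61  0xa3  0x62  0x9b  0xa1  0xd2  0xea ]

t0 = [0x4c, 0x95, 0xd2, 0xa3, 0xea, 0x61, 0x62, 0xa1]
t1 = [0x4c, 0x4c, 0x95, 0x95, 0xd2, 0x69, 0xa3, 0x9b]
t2 = [0xd2, 0xea, 0x69, 0x61, 0xa3, 0x62, 0x9b, 0xa1]
t3 = [0x69, 0x61, 0xa3, 0x62, 0x9b, 0xa1, 0xd2, 0xea]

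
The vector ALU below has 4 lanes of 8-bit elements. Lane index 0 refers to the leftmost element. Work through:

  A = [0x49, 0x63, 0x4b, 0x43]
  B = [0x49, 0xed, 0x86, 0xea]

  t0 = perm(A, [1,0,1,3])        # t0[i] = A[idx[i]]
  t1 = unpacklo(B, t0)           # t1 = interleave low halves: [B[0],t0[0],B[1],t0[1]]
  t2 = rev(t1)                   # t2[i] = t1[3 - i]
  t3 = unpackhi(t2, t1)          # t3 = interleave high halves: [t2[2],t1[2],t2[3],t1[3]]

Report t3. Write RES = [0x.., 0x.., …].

  t0: 63 49 63 43
  t1: 49 63 ed 49
  t2: 49 ed 63 49
  t3: 63 ed 49 49

RES = [0x63, 0xed, 0x49, 0x49]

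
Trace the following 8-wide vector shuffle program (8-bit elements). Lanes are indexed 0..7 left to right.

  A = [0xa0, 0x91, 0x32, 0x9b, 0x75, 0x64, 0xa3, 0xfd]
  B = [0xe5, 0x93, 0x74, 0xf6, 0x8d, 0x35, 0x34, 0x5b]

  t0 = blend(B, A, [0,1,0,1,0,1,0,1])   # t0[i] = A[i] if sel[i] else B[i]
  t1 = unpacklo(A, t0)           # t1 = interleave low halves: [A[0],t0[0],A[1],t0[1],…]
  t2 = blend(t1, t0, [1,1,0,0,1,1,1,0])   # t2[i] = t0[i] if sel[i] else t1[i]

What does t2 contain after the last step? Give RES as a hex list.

→ t0 |e5|91|74|9b|8d|64|34|fd|
→ t1 |a0|e5|91|91|32|74|9b|9b|
→ t2 |e5|91|91|91|8d|64|34|9b|

RES = [ 0xe5  0x91  0x91  0x91  0x8d  0x64  0x34  0x9b ]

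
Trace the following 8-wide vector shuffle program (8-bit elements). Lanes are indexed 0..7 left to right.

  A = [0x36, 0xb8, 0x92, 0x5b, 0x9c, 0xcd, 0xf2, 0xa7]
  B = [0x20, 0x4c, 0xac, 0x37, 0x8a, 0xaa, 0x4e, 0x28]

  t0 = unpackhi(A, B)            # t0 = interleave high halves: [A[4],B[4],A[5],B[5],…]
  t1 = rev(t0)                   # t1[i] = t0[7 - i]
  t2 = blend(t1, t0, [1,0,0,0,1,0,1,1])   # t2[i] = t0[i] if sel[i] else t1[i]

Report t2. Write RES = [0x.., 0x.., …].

→ t0 |9c|8a|cd|aa|f2|4e|a7|28|
→ t1 |28|a7|4e|f2|aa|cd|8a|9c|
→ t2 |9c|a7|4e|f2|f2|cd|a7|28|

RES = [0x9c, 0xa7, 0x4e, 0xf2, 0xf2, 0xcd, 0xa7, 0x28]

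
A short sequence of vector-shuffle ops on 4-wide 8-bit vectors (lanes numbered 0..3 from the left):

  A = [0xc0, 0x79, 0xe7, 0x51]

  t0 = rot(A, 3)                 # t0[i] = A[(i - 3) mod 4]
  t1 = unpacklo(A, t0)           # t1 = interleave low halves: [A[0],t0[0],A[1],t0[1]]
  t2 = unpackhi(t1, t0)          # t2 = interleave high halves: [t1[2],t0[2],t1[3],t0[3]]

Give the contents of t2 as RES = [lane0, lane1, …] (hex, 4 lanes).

t0 = [0x79, 0xe7, 0x51, 0xc0]
t1 = [0xc0, 0x79, 0x79, 0xe7]
t2 = [0x79, 0x51, 0xe7, 0xc0]

RES = [ 0x79  0x51  0xe7  0xc0 ]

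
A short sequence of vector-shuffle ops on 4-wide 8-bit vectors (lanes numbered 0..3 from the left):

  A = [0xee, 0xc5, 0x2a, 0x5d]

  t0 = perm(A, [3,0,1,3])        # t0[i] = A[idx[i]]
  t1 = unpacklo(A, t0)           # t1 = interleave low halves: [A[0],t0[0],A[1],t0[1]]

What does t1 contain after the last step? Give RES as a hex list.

RES = [ 0xee  0x5d  0xc5  0xee ]

→ t0 |5d|ee|c5|5d|
→ t1 |ee|5d|c5|ee|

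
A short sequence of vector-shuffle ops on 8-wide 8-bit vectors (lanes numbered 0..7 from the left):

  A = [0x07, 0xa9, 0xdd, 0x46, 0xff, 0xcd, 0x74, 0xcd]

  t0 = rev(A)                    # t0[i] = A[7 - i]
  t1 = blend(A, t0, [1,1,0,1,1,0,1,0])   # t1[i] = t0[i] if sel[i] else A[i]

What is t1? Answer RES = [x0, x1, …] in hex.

RES = [ 0xcd  0x74  0xdd  0xff  0x46  0xcd  0xa9  0xcd ]

→ t0 |cd|74|cd|ff|46|dd|a9|07|
→ t1 |cd|74|dd|ff|46|cd|a9|cd|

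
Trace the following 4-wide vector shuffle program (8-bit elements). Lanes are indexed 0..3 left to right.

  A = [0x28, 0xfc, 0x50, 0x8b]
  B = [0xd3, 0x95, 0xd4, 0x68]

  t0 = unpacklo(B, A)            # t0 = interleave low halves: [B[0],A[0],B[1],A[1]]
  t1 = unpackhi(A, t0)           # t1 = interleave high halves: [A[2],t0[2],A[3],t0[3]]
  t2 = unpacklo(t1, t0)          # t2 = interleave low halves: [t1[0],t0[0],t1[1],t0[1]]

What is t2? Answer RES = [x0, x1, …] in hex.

RES = [ 0x50  0xd3  0x95  0x28 ]

t0 = [0xd3, 0x28, 0x95, 0xfc]
t1 = [0x50, 0x95, 0x8b, 0xfc]
t2 = [0x50, 0xd3, 0x95, 0x28]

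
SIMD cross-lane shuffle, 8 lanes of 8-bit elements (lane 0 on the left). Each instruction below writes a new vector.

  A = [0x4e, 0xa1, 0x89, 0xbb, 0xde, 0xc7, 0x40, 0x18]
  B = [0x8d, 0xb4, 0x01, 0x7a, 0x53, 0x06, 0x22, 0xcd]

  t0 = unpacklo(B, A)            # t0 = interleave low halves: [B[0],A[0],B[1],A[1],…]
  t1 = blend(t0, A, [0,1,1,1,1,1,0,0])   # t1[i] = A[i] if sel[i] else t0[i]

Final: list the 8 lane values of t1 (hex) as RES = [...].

RES = [0x8d, 0xa1, 0x89, 0xbb, 0xde, 0xc7, 0x7a, 0xbb]

  t0: 8d 4e b4 a1 01 89 7a bb
  t1: 8d a1 89 bb de c7 7a bb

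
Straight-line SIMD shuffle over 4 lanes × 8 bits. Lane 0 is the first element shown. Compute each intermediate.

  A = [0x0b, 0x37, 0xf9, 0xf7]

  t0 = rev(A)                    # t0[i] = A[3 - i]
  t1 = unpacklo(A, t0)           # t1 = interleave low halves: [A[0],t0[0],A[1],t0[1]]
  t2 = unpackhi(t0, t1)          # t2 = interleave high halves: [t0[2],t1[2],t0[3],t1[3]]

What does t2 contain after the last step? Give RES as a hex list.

RES = [0x37, 0x37, 0x0b, 0xf9]

  t0: f7 f9 37 0b
  t1: 0b f7 37 f9
  t2: 37 37 0b f9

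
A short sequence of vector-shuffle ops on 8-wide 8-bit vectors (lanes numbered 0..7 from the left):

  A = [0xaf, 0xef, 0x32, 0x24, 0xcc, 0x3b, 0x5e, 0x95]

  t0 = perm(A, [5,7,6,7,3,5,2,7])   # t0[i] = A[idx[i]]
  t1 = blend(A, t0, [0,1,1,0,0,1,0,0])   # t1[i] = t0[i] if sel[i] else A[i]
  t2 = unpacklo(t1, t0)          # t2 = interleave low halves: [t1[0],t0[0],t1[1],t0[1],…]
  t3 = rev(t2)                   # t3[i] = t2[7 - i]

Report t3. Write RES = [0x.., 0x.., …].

→ t0 |3b|95|5e|95|24|3b|32|95|
→ t1 |af|95|5e|24|cc|3b|5e|95|
→ t2 |af|3b|95|95|5e|5e|24|95|
→ t3 |95|24|5e|5e|95|95|3b|af|

RES = [0x95, 0x24, 0x5e, 0x5e, 0x95, 0x95, 0x3b, 0xaf]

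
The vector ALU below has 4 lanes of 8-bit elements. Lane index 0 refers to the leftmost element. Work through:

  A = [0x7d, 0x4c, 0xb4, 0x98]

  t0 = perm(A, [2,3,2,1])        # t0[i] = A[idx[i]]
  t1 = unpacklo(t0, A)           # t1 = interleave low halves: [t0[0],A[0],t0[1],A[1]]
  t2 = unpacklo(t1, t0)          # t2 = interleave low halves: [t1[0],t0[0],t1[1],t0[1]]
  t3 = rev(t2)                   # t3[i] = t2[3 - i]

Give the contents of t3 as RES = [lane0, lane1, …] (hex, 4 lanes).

  t0: b4 98 b4 4c
  t1: b4 7d 98 4c
  t2: b4 b4 7d 98
  t3: 98 7d b4 b4

RES = [0x98, 0x7d, 0xb4, 0xb4]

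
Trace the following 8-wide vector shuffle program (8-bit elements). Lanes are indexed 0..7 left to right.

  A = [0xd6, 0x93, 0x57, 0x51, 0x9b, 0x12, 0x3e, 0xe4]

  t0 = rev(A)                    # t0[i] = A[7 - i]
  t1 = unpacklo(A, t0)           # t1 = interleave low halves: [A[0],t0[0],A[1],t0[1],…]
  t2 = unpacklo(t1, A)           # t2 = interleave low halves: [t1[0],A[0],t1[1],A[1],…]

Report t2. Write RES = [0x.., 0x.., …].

RES = [0xd6, 0xd6, 0xe4, 0x93, 0x93, 0x57, 0x3e, 0x51]

  t0: e4 3e 12 9b 51 57 93 d6
  t1: d6 e4 93 3e 57 12 51 9b
  t2: d6 d6 e4 93 93 57 3e 51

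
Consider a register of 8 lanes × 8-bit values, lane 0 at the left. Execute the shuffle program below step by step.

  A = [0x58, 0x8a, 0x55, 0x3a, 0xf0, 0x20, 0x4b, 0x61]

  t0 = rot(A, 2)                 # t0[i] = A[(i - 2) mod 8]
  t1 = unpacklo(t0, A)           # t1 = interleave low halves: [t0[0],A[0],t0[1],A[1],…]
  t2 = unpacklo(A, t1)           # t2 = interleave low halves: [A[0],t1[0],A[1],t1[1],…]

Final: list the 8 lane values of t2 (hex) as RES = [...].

t0 = [0x4b, 0x61, 0x58, 0x8a, 0x55, 0x3a, 0xf0, 0x20]
t1 = [0x4b, 0x58, 0x61, 0x8a, 0x58, 0x55, 0x8a, 0x3a]
t2 = [0x58, 0x4b, 0x8a, 0x58, 0x55, 0x61, 0x3a, 0x8a]

RES = [ 0x58  0x4b  0x8a  0x58  0x55  0x61  0x3a  0x8a ]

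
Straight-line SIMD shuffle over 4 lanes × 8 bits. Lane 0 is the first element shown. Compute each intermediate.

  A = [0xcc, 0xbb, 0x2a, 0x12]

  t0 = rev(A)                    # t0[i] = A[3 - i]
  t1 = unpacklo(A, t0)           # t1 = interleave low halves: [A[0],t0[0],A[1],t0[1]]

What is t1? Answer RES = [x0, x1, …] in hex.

t0 = [0x12, 0x2a, 0xbb, 0xcc]
t1 = [0xcc, 0x12, 0xbb, 0x2a]

RES = [ 0xcc  0x12  0xbb  0x2a ]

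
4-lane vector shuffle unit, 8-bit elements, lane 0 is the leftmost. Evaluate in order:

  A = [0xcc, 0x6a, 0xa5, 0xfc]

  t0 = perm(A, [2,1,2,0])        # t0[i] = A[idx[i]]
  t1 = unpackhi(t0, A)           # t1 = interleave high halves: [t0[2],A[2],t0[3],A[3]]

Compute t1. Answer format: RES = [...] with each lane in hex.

t0 = [0xa5, 0x6a, 0xa5, 0xcc]
t1 = [0xa5, 0xa5, 0xcc, 0xfc]

RES = [ 0xa5  0xa5  0xcc  0xfc ]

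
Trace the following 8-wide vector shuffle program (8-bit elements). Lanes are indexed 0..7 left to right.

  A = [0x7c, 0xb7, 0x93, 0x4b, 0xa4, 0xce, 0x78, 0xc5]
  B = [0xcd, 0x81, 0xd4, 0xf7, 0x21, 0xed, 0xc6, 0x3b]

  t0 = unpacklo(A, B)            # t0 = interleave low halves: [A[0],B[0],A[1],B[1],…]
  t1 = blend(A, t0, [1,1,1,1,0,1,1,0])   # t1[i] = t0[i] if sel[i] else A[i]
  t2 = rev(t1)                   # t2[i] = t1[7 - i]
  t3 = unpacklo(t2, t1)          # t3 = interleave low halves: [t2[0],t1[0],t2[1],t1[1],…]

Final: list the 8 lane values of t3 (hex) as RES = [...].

RES = [ 0xc5  0x7c  0x4b  0xcd  0xd4  0xb7  0xa4  0x81 ]

  t0: 7c cd b7 81 93 d4 4b f7
  t1: 7c cd b7 81 a4 d4 4b c5
  t2: c5 4b d4 a4 81 b7 cd 7c
  t3: c5 7c 4b cd d4 b7 a4 81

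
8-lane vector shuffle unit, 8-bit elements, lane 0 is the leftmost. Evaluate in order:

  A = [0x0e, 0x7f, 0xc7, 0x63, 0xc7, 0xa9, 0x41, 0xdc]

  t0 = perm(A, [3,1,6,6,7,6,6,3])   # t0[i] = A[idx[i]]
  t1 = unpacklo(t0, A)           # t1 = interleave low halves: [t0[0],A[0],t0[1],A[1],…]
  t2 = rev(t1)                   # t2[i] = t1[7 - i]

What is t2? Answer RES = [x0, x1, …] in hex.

  t0: 63 7f 41 41 dc 41 41 63
  t1: 63 0e 7f 7f 41 c7 41 63
  t2: 63 41 c7 41 7f 7f 0e 63

RES = [ 0x63  0x41  0xc7  0x41  0x7f  0x7f  0x0e  0x63 ]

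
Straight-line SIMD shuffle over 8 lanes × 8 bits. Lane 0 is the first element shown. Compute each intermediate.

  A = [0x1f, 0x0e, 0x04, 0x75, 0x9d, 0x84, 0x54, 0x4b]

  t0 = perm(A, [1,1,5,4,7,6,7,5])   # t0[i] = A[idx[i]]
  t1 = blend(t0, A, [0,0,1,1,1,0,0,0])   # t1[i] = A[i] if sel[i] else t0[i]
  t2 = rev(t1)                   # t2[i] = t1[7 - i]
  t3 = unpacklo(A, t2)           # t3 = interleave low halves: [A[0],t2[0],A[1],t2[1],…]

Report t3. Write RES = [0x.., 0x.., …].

RES = [ 0x1f  0x84  0x0e  0x4b  0x04  0x54  0x75  0x9d ]

  t0: 0e 0e 84 9d 4b 54 4b 84
  t1: 0e 0e 04 75 9d 54 4b 84
  t2: 84 4b 54 9d 75 04 0e 0e
  t3: 1f 84 0e 4b 04 54 75 9d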